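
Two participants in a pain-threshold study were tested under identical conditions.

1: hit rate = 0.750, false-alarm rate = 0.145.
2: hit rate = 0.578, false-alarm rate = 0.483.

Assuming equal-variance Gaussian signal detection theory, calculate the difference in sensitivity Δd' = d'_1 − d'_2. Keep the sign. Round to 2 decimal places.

1: z(0.750) = 0.674, z(0.145) = -1.058, d' = 1.732
2: z(0.578) = 0.197, z(0.483) = -0.043, d' = 0.240
Δd' = d'_1 − d'_2 = 1.732 − 0.240 = 1.492
1 has the higher sensitivity.

Δd' = 1.49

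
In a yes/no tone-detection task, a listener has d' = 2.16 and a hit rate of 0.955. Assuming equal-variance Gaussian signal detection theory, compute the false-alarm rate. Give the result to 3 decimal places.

false-alarm rate = 0.321

z(hit rate) = z(0.955) = 1.6954
z(FA) = z(H) − d' = 1.6954 − 2.16 = -0.4646
false-alarm rate = Φ(-0.4646) = 0.3211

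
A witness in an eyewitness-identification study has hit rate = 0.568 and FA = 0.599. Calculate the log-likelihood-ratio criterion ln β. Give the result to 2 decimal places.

z(H) = z(0.568) = 0.171
z(FA) = z(0.599) = 0.251
ln β = −½·[z(H)² − z(FA)²] = −0.5 × (0.029 − 0.063) = 0.017

ln β = 0.02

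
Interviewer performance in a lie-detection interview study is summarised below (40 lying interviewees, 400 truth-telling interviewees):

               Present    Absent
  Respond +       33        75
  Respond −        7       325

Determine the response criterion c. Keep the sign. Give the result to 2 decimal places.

H = 33/40 = 0.8250
FA = 75/400 = 0.1875
z(H) = z(0.8250) = 0.935
z(FA) = z(0.1875) = -0.887
c = −½·[z(H) + z(FA)] = −0.5 × (0.935 + (-0.887)) = -0.024

c = -0.02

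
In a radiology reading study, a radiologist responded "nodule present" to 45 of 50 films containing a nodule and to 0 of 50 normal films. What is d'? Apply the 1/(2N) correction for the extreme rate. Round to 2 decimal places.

d' = 3.61

The false-alarm rate is 0/50 = 0, so apply the 1/(2N) correction: FA → 1/(2·50) = 0.01000.
z(H) = z(0.90000) = 1.282
z(FA) = z(0.01000) = -2.326
d' = 1.282 − (-2.326) = 3.608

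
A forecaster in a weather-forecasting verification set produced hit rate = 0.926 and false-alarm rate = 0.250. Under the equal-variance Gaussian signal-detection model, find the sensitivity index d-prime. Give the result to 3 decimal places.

Φ⁻¹(H) = Φ⁻¹(0.926) = 1.4466
Φ⁻¹(FA) = Φ⁻¹(0.250) = -0.6745
d' = z(H) − z(FA) = 1.4466 − (-0.6745) = 2.1211

d-prime = 2.121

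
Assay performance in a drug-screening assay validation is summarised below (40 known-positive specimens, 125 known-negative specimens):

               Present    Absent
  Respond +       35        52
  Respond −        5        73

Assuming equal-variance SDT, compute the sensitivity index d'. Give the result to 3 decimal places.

d' = 1.362

H = 35/40 = 0.8750
FA = 52/125 = 0.4160
z(0.8750) = 1.1503, z(0.4160) = -0.2121
d' = z(H) − z(FA) = 1.1503 − (-0.2121) = 1.3624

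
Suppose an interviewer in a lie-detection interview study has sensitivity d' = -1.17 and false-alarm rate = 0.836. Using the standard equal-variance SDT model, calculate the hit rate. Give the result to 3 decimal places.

hit rate = 0.424

z(false-alarm rate) = z(0.836) = 0.9782
z(H) = z(FA) + d' = 0.9782 + (-1.17) = -0.1918
hit rate = Φ(-0.1918) = 0.4239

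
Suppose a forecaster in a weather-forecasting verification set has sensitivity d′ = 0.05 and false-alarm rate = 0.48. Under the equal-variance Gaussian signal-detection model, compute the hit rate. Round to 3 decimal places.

hit rate = 0.500

z(false-alarm rate) = z(0.48) = -0.0502
z(H) = z(FA) + d' = -0.0502 + 0.05 = -0.0002
hit rate = Φ(-0.0002) = 0.4999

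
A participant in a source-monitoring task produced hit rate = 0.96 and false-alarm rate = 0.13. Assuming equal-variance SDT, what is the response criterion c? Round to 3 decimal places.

Φ⁻¹(H) = Φ⁻¹(0.96) = 1.7507
Φ⁻¹(FA) = Φ⁻¹(0.13) = -1.1264
c = −½·[z(H) + z(FA)] = −0.5 × (1.7507 + (-1.1264)) = -0.31215
c < 0: the participant has a liberal response bias.

c = -0.312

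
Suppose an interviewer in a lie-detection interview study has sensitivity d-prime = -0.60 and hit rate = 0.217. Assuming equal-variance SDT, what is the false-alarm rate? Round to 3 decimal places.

false-alarm rate = 0.428

z(hit rate) = z(0.217) = -0.7824
z(FA) = z(H) − d' = -0.7824 − (-0.60) = -0.1824
false-alarm rate = Φ(-0.1824) = 0.4276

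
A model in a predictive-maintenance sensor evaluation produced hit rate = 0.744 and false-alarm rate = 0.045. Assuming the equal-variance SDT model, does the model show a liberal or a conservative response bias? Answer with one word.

conservative

z(H) = 0.656, z(FA) = -1.695
c = −½·(z(H) + z(FA)) = 0.5195
c > 0 → conservative criterion (biased toward responding “no”).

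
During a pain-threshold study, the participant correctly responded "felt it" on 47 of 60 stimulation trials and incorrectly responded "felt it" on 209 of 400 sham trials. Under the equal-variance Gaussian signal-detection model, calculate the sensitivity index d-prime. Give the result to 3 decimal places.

H = 47/60 = 0.7833
FA = 209/400 = 0.5225
z(H) = 0.7834
z(FA) = 0.0564
d' = z(H) − z(FA) = 0.7834 − 0.0564 = 0.7270

d-prime = 0.727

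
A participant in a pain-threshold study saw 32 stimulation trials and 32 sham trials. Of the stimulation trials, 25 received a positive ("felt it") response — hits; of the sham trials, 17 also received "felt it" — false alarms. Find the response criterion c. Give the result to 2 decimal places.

H = 25/32 = 0.7812
FA = 17/32 = 0.5312
Φ⁻¹(0.7812) = 0.7763, Φ⁻¹(0.5312) = 0.0783
c = −½·[z(H) + z(FA)] = −0.5 × (0.7763 + 0.0783) = -0.4273

c = -0.43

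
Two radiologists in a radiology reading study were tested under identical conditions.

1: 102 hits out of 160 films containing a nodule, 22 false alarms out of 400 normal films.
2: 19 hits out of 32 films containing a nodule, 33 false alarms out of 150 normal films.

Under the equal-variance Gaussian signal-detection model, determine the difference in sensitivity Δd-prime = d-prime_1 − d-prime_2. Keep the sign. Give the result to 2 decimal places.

Δd-prime = 0.94

1: z(0.6375) = 0.352, z(0.0550) = -1.598, d' = 1.950
2: z(0.5938) = 0.237, z(0.2200) = -0.772, d' = 1.009
Δd' = d'_1 − d'_2 = 1.950 − 1.009 = 0.941
1 has the higher sensitivity.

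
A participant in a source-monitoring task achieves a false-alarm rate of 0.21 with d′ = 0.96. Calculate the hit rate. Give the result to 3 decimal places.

hit rate = 0.561

z(false-alarm rate) = z(0.21) = -0.8064
z(H) = z(FA) + d' = -0.8064 + 0.96 = 0.1536
hit rate = Φ(0.1536) = 0.5610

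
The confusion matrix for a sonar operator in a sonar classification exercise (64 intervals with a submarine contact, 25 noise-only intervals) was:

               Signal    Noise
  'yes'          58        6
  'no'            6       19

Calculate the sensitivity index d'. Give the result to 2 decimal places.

H = 58/64 = 0.9062
FA = 6/25 = 0.2400
z(H) = 1.3177
z(FA) = -0.7063
d' = z(H) − z(FA) = 1.3177 − (-0.7063) = 2.0240

d' = 2.02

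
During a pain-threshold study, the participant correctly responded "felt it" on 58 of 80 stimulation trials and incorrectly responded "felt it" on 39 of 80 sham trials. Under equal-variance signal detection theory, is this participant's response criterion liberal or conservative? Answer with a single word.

z(H) = 0.598, z(FA) = -0.031
c = −½·(z(H) + z(FA)) = -0.2835
c < 0 → liberal criterion (biased toward responding “yes”).

liberal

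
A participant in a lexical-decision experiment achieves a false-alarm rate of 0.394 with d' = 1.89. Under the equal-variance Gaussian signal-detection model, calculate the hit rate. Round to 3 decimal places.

z(false-alarm rate) = z(0.394) = -0.2689
z(H) = z(FA) + d' = -0.2689 + 1.89 = 1.6211
hit rate = Φ(1.6211) = 0.9475

hit rate = 0.948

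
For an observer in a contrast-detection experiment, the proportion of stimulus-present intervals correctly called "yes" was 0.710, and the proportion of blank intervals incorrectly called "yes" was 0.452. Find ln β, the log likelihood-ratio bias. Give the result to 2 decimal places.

z(H) = 0.553
z(FA) = -0.121
ln β = −½·[z(H)² − z(FA)²] = −0.5 × (0.306 − 0.015) = -0.1455

ln β = -0.15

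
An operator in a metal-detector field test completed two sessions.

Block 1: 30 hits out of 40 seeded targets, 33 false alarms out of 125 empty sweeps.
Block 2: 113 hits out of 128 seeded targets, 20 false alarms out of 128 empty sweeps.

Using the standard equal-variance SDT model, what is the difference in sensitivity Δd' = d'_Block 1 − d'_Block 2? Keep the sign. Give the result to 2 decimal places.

Δd' = -0.89

Block 1: z(0.7500) = 0.674, z(0.2640) = -0.631, d' = 1.305
Block 2: z(0.8828) = 1.189, z(0.1562) = -1.010, d' = 2.199
Δd' = d'_Block 1 − d'_Block 2 = 1.305 − 2.199 = -0.894
Block 2 has the higher sensitivity.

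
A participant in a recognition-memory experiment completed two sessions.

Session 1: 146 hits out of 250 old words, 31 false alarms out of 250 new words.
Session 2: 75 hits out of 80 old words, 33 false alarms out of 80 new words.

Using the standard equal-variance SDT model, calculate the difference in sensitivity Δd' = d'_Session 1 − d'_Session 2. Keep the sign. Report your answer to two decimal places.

Session 1: z(0.5840) = 0.212, z(0.1240) = -1.155, d' = 1.367
Session 2: z(0.9375) = 1.534, z(0.4125) = -0.221, d' = 1.755
Δd' = d'_Session 1 − d'_Session 2 = 1.367 − 1.755 = -0.388
Session 2 has the higher sensitivity.

Δd' = -0.39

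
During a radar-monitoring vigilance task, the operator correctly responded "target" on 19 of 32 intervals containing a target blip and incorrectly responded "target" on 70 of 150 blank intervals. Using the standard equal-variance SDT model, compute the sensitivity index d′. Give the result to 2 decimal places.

d′ = 0.32

H = 19/32 = 0.5938
FA = 70/150 = 0.4667
Φ⁻¹(0.5938) = 0.237, Φ⁻¹(0.4667) = -0.084
d' = z(H) − z(FA) = 0.237 − (-0.084) = 0.321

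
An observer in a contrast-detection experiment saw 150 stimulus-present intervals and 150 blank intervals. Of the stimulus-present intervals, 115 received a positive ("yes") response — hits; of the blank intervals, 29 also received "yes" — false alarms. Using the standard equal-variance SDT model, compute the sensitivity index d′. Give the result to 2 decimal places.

H = 115/150 = 0.7667
FA = 29/150 = 0.1933
z(0.7667) = 0.728, z(0.1933) = -0.866
d' = z(H) − z(FA) = 0.728 − (-0.866) = 1.594

d′ = 1.59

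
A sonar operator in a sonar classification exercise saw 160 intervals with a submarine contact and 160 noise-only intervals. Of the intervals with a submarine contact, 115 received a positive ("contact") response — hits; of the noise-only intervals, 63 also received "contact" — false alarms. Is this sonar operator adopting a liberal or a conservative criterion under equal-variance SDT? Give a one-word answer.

liberal

z(H) = 0.579, z(FA) = -0.270
c = −½·(z(H) + z(FA)) = -0.1545
c < 0 → liberal criterion (biased toward responding “yes”).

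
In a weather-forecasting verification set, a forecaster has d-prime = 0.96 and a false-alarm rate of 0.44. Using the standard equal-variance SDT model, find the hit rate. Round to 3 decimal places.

hit rate = 0.791

z(false-alarm rate) = z(0.44) = -0.1510
z(H) = z(FA) + d' = -0.1510 + 0.96 = 0.8090
hit rate = Φ(0.8090) = 0.7907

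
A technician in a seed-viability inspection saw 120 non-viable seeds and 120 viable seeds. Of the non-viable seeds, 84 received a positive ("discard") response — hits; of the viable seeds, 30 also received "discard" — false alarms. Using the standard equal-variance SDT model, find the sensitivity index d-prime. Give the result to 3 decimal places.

H = 84/120 = 0.7000
FA = 30/120 = 0.2500
Φ⁻¹(H) = 0.5244
Φ⁻¹(FA) = -0.6745
d' = z(H) − z(FA) = 0.5244 − (-0.6745) = 1.1989

d-prime = 1.199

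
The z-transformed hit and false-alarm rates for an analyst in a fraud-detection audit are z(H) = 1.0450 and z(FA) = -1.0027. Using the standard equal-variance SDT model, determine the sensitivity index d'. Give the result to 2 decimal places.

d' = z(H) − z(FA) = 1.0450 − (-1.0027) = 2.0477

d' = 2.05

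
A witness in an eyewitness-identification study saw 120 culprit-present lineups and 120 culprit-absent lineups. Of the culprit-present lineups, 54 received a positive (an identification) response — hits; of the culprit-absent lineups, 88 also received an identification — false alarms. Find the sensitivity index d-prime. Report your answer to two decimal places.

d-prime = -0.75

H = 54/120 = 0.4500
FA = 88/120 = 0.7333
z(H) = -0.1257
z(FA) = 0.6228
d' = z(H) − z(FA) = -0.1257 − 0.6228 = -0.7485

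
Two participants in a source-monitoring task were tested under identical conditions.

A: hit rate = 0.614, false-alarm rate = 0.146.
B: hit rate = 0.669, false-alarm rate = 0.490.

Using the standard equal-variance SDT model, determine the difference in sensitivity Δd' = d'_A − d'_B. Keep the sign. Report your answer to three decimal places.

Δd' = 0.881

A: z(0.614) = 0.2898, z(0.146) = -1.0537, d' = 1.3435
B: z(0.669) = 0.4372, z(0.490) = -0.0251, d' = 0.4623
Δd' = d'_A − d'_B = 1.3435 − 0.4623 = 0.8812
A has the higher sensitivity.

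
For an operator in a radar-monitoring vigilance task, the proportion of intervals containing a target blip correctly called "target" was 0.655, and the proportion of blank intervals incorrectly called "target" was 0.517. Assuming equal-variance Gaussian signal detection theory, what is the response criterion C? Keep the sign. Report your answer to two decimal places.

z(H) = z(0.655) = 0.3989
z(FA) = z(0.517) = 0.0426
c = −½·[z(H) + z(FA)] = −0.5 × (0.3989 + 0.0426) = -0.22075

C = -0.22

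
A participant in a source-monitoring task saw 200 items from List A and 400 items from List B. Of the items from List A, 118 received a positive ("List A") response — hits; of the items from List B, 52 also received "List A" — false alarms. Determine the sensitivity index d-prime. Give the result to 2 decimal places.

d-prime = 1.35

H = 118/200 = 0.5900
FA = 52/400 = 0.1300
z(H) = z(0.5900) = 0.228
z(FA) = z(0.1300) = -1.126
d' = z(H) − z(FA) = 0.228 − (-1.126) = 1.354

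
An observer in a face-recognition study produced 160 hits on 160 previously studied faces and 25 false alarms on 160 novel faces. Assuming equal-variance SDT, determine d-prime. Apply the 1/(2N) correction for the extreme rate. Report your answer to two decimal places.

d-prime = 3.74

The hit rate is 160/160 = 1, so apply the 1/(2N) correction: H → 1 − 1/(2·160) = 0.99687.
z(H) = z(0.99687) = 2.734
z(FA) = z(0.15625) = -1.010
d' = 2.734 − (-1.010) = 3.744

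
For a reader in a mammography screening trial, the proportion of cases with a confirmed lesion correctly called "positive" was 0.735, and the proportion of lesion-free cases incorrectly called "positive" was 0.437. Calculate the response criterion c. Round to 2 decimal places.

Φ⁻¹(H) = Φ⁻¹(0.735) = 0.6280
Φ⁻¹(FA) = Φ⁻¹(0.437) = -0.1586
c = −½·[z(H) + z(FA)] = −0.5 × (0.6280 + (-0.1586)) = -0.2347

c = -0.23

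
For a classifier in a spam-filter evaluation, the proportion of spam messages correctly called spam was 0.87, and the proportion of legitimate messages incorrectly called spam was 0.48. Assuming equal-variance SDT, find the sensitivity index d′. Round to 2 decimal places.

z(0.87) = 1.1264, z(0.48) = -0.0502
d' = z(H) − z(FA) = 1.1264 − (-0.0502) = 1.1766

d′ = 1.18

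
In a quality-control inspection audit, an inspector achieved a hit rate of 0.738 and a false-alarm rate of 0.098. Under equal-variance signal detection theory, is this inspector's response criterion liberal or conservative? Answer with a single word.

conservative

z(H) = 0.637, z(FA) = -1.293
c = −½·(z(H) + z(FA)) = 0.328
c > 0 → conservative criterion (biased toward responding “no”).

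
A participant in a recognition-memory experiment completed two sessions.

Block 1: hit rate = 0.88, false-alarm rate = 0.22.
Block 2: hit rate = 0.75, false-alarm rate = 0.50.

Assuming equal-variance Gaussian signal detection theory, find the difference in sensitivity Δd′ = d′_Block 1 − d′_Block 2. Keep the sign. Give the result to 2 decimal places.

Block 1: z(0.88) = 1.175, z(0.22) = -0.772, d' = 1.947
Block 2: z(0.75) = 0.674, z(0.50) = 0.000, d' = 0.674
Δd' = d'_Block 1 − d'_Block 2 = 1.947 − 0.674 = 1.273
Block 1 has the higher sensitivity.

Δd′ = 1.27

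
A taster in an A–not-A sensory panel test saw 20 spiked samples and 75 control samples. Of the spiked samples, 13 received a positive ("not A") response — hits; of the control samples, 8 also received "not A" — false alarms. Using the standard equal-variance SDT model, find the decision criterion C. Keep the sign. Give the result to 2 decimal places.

H = 13/20 = 0.6500
FA = 8/75 = 0.1067
Φ⁻¹(H) = Φ⁻¹(0.6500) = 0.3853
Φ⁻¹(FA) = Φ⁻¹(0.1067) = -1.2443
c = −½·[z(H) + z(FA)] = −0.5 × (0.3853 + (-1.2443)) = 0.4295
c > 0: the taster has a conservative response bias.

C = 0.43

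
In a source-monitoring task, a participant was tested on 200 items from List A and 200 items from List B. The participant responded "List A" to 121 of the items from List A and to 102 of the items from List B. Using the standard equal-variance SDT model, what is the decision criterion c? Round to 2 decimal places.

H = 121/200 = 0.6050
FA = 102/200 = 0.5100
z(H) = 0.266
z(FA) = 0.025
c = −½·[z(H) + z(FA)] = −0.5 × (0.266 + 0.025) = -0.1455

c = -0.15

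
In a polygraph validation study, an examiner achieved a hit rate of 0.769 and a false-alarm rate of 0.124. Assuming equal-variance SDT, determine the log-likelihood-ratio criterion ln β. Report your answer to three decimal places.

Φ⁻¹(H) = Φ⁻¹(0.769) = 0.7356
Φ⁻¹(FA) = Φ⁻¹(0.124) = -1.1552
ln β = −½·[z(H)² − z(FA)²] = −0.5 × (0.5411 − 1.3345) = 0.3967

ln β = 0.397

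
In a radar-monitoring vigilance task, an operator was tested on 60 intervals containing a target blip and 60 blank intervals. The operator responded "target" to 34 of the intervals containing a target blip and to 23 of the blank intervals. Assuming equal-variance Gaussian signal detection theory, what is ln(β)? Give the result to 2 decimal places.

H = 34/60 = 0.5667
FA = 23/60 = 0.3833
Φ⁻¹(0.5667) = 0.168, Φ⁻¹(0.3833) = -0.297
ln β = −½·[z(H)² − z(FA)²] = −0.5 × (0.028 − 0.088) = 0.030

ln β = 0.03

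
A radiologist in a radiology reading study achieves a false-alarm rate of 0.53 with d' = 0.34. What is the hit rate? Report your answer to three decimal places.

hit rate = 0.661

z(false-alarm rate) = z(0.53) = 0.0753
z(H) = z(FA) + d' = 0.0753 + 0.34 = 0.4153
hit rate = Φ(0.4153) = 0.6610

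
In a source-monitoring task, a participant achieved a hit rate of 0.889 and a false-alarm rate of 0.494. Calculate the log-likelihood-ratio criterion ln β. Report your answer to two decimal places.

z(0.889) = 1.221, z(0.494) = -0.015
ln β = −½·[z(H)² − z(FA)²] = −0.5 × (1.491 − 0.000) = -0.7455

ln β = -0.75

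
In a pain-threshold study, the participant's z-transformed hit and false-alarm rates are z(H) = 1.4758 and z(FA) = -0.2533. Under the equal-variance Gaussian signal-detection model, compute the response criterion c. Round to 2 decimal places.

c = -0.61

c = −½·[z(H) + z(FA)] = −½·(1.4758 + (-0.2533)) = -0.61125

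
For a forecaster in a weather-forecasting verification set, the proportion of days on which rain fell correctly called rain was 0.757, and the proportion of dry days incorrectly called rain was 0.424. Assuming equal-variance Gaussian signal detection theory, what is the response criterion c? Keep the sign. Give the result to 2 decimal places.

c = -0.25

z(H) = 0.6967
z(FA) = -0.1917
c = −½·[z(H) + z(FA)] = −0.5 × (0.6967 + (-0.1917)) = -0.2525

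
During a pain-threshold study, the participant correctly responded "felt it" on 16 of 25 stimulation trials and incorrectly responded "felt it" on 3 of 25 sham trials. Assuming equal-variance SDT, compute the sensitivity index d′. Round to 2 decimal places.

d′ = 1.53

H = 16/25 = 0.6400
FA = 3/25 = 0.1200
z(H) = 0.358
z(FA) = -1.175
d' = z(H) − z(FA) = 0.358 − (-1.175) = 1.533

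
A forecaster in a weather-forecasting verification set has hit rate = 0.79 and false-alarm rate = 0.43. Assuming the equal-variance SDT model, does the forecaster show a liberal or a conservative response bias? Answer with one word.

z(H) = 0.806, z(FA) = -0.176
c = −½·(z(H) + z(FA)) = -0.315
c < 0 → liberal criterion (biased toward responding “yes”).

liberal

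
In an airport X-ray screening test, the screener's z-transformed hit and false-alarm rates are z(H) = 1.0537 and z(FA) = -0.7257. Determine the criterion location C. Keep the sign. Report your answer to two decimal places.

C = -0.16

c = −½·[z(H) + z(FA)] = −½·(1.0537 + (-0.7257)) = -0.1640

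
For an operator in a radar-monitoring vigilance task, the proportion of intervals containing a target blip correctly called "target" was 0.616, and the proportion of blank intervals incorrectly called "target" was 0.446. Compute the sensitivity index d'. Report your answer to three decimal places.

d' = 0.431

z(H) = z(0.616) = 0.2950
z(FA) = z(0.446) = -0.1358
d' = z(H) − z(FA) = 0.2950 − (-0.1358) = 0.4308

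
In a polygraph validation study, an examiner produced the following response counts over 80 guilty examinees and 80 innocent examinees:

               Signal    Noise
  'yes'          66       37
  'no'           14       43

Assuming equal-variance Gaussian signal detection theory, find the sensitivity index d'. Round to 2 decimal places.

d' = 1.03

H = 66/80 = 0.8250
FA = 37/80 = 0.4625
z(H) = 0.935
z(FA) = -0.094
d' = z(H) − z(FA) = 0.935 − (-0.094) = 1.029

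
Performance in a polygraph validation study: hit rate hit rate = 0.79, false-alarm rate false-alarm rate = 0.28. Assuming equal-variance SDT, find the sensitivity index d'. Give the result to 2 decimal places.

Φ⁻¹(H) = 0.8064
Φ⁻¹(FA) = -0.5828
d' = z(H) − z(FA) = 0.8064 − (-0.5828) = 1.3892

d' = 1.39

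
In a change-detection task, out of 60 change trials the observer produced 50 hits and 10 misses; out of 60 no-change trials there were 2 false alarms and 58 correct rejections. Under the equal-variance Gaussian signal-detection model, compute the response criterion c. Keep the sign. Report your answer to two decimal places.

H = 50/60 = 0.8333
FA = 2/60 = 0.0333
z(H) = 0.9673
z(FA) = -1.8344
c = −½·[z(H) + z(FA)] = −0.5 × (0.9673 + (-1.8344)) = 0.43355

c = 0.43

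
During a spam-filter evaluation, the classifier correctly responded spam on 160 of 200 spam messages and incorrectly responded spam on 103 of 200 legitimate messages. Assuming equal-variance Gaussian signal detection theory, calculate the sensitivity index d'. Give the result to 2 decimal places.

d' = 0.80

H = 160/200 = 0.8000
FA = 103/200 = 0.5150
z(H) = 0.8416
z(FA) = 0.0376
d' = z(H) − z(FA) = 0.8416 − 0.0376 = 0.8040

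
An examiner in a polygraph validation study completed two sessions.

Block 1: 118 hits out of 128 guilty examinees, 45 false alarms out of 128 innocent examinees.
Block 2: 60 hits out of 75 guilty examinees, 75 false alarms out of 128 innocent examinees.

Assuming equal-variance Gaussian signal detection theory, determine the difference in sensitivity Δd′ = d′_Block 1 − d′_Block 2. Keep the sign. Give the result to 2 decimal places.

Δd′ = 1.17

Block 1: z(0.9219) = 1.418, z(0.3516) = -0.381, d' = 1.799
Block 2: z(0.8000) = 0.842, z(0.5859) = 0.217, d' = 0.625
Δd' = d'_Block 1 − d'_Block 2 = 1.799 − 0.625 = 1.174
Block 1 has the higher sensitivity.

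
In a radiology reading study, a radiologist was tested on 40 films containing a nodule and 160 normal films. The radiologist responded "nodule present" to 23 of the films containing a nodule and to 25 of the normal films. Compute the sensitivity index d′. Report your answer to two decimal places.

H = 23/40 = 0.5750
FA = 25/160 = 0.1562
Φ⁻¹(H) = Φ⁻¹(0.5750) = 0.1891
Φ⁻¹(FA) = Φ⁻¹(0.1562) = -1.0102
d' = z(H) − z(FA) = 0.1891 − (-1.0102) = 1.1993

d′ = 1.20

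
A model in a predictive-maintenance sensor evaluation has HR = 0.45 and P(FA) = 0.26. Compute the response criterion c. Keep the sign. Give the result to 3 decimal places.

c = 0.385

z(H) = -0.1257
z(FA) = -0.6433
c = −½·[z(H) + z(FA)] = −0.5 × (-0.1257 + (-0.6433)) = 0.3845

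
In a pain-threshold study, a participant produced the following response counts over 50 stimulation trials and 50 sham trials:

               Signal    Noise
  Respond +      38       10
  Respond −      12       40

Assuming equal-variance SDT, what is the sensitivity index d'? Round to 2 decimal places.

d' = 1.55

H = 38/50 = 0.7600
FA = 10/50 = 0.2000
z(H) = z(0.7600) = 0.7063
z(FA) = z(0.2000) = -0.8416
d' = z(H) − z(FA) = 0.7063 − (-0.8416) = 1.5479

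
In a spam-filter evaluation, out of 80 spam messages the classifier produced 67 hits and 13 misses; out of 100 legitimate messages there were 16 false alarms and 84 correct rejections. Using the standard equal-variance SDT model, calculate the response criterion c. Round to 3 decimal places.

c = 0.005

H = 67/80 = 0.8375
FA = 16/100 = 0.1600
Φ⁻¹(H) = Φ⁻¹(0.8375) = 0.9842
Φ⁻¹(FA) = Φ⁻¹(0.1600) = -0.9945
c = −½·[z(H) + z(FA)] = −0.5 × (0.9842 + (-0.9945)) = 0.00515
c > 0: the classifier has a conservative response bias.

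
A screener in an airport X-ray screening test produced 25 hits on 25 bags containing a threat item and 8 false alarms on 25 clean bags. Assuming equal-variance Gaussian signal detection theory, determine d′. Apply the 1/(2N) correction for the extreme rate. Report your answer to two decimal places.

The hit rate is 25/25 = 1, so apply the 1/(2N) correction: H → 1 − 1/(2·25) = 0.98000.
z(H) = z(0.98000) = 2.054
z(FA) = z(0.32000) = -0.468
d' = 2.054 − (-0.468) = 2.522

d′ = 2.52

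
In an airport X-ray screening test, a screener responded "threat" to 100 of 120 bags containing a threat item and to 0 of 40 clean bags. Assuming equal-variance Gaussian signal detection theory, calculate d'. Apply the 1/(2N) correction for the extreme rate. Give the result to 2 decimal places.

d' = 3.21

The false-alarm rate is 0/40 = 0, so apply the 1/(2N) correction: FA → 1/(2·40) = 0.01250.
z(H) = z(0.83333) = 0.967
z(FA) = z(0.01250) = -2.241
d' = 0.967 − (-2.241) = 3.208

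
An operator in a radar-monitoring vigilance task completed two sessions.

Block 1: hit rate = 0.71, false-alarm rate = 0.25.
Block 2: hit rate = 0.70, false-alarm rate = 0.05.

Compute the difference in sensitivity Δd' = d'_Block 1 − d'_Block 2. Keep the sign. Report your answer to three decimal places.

Δd' = -0.941

Block 1: z(0.71) = 0.5534, z(0.25) = -0.6745, d' = 1.2279
Block 2: z(0.70) = 0.5244, z(0.05) = -1.6449, d' = 2.1693
Δd' = d'_Block 1 − d'_Block 2 = 1.2279 − 2.1693 = -0.9414
Block 2 has the higher sensitivity.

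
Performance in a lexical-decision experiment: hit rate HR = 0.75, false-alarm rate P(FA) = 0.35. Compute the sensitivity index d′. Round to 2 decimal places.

z(0.75) = 0.674, z(0.35) = -0.385
d' = z(H) − z(FA) = 0.674 − (-0.385) = 1.059

d′ = 1.06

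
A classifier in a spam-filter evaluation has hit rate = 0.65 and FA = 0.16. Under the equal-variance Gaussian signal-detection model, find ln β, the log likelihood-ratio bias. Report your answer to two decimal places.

ln β = 0.42

z(H) = z(0.65) = 0.385
z(FA) = z(0.16) = -0.994
ln β = −½·[z(H)² − z(FA)²] = −0.5 × (0.148 − 0.988) = 0.420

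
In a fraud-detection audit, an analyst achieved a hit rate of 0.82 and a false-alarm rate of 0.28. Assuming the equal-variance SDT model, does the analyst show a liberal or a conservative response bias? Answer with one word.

liberal

z(H) = 0.915, z(FA) = -0.583
c = −½·(z(H) + z(FA)) = -0.166
c < 0 → liberal criterion (biased toward responding “yes”).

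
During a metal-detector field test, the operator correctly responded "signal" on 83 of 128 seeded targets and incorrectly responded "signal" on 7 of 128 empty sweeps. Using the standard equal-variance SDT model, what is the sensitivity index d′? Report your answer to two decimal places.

d′ = 1.98

H = 83/128 = 0.6484
FA = 7/128 = 0.0547
z(H) = z(0.6484) = 0.381
z(FA) = z(0.0547) = -1.601
d' = z(H) − z(FA) = 0.381 − (-1.601) = 1.982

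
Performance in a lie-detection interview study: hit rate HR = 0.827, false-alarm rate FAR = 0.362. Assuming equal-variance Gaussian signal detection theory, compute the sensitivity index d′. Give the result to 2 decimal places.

d′ = 1.30

z(H) = 0.9424
z(FA) = -0.3531
d' = z(H) − z(FA) = 0.9424 − (-0.3531) = 1.2955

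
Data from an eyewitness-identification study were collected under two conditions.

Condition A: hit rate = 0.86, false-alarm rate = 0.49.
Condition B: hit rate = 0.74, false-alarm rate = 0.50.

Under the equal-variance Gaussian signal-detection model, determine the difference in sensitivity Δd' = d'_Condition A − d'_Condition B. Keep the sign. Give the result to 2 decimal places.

Condition A: z(0.86) = 1.080, z(0.49) = -0.025, d' = 1.105
Condition B: z(0.74) = 0.643, z(0.50) = 0.000, d' = 0.643
Δd' = d'_Condition A − d'_Condition B = 1.105 − 0.643 = 0.462
Condition A has the higher sensitivity.

Δd' = 0.46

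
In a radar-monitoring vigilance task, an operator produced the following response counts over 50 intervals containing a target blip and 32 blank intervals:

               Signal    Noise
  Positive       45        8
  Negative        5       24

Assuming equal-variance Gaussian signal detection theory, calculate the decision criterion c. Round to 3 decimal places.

c = -0.304

H = 45/50 = 0.9000
FA = 8/32 = 0.2500
z(H) = z(0.9000) = 1.2816
z(FA) = z(0.2500) = -0.6745
c = −½·[z(H) + z(FA)] = −0.5 × (1.2816 + (-0.6745)) = -0.30355
c < 0: the operator has a liberal response bias.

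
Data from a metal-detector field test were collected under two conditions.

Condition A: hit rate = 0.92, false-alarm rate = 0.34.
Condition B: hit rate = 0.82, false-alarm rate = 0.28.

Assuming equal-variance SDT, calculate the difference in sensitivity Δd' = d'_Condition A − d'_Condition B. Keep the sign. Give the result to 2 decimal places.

Condition A: z(0.92) = 1.405, z(0.34) = -0.412, d' = 1.817
Condition B: z(0.82) = 0.915, z(0.28) = -0.583, d' = 1.498
Δd' = d'_Condition A − d'_Condition B = 1.817 − 1.498 = 0.319
Condition A has the higher sensitivity.

Δd' = 0.32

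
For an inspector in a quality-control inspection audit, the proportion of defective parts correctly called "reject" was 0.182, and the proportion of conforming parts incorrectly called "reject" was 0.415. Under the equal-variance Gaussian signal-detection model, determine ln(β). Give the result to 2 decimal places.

ln β = -0.39

z(H) = z(0.182) = -0.908
z(FA) = z(0.415) = -0.215
ln β = −½·[z(H)² − z(FA)²] = −0.5 × (0.824 − 0.046) = -0.389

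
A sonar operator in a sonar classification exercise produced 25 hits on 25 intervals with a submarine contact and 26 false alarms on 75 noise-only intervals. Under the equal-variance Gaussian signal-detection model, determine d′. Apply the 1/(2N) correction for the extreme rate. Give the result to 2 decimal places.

d′ = 2.45

The hit rate is 25/25 = 1, so apply the 1/(2N) correction: H → 1 − 1/(2·25) = 0.98000.
z(H) = z(0.98000) = 2.054
z(FA) = z(0.34667) = -0.394
d' = 2.054 − (-0.394) = 2.448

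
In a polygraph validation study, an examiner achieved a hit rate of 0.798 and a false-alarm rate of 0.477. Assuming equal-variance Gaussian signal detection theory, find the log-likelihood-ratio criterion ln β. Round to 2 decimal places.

z(0.798) = 0.834, z(0.477) = -0.058
ln β = −½·[z(H)² − z(FA)²] = −0.5 × (0.696 − 0.003) = -0.3465

ln β = -0.35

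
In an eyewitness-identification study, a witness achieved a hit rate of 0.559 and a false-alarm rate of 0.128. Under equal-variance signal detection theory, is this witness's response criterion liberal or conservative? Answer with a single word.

z(H) = 0.148, z(FA) = -1.136
c = −½·(z(H) + z(FA)) = 0.494
c > 0 → conservative criterion (biased toward responding “no”).

conservative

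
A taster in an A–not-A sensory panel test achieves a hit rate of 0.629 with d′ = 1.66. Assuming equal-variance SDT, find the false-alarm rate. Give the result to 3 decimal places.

z(hit rate) = z(0.629) = 0.3292
z(FA) = z(H) − d' = 0.3292 − 1.66 = -1.3308
false-alarm rate = Φ(-1.3308) = 0.0916

false-alarm rate = 0.092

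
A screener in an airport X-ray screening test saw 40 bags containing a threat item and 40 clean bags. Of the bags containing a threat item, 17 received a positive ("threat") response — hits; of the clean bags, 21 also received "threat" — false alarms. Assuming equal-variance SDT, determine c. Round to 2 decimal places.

H = 17/40 = 0.4250
FA = 21/40 = 0.5250
z(H) = -0.189
z(FA) = 0.063
c = −½·[z(H) + z(FA)] = −0.5 × (-0.189 + 0.063) = 0.063

c = 0.06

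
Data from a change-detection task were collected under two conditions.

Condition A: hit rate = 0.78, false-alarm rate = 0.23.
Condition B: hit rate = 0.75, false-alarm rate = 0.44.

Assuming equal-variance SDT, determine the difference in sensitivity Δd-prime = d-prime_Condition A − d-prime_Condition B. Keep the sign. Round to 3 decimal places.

Δd-prime = 0.686

Condition A: z(0.78) = 0.7722, z(0.23) = -0.7388, d' = 1.5110
Condition B: z(0.75) = 0.6745, z(0.44) = -0.1510, d' = 0.8255
Δd' = d'_Condition A − d'_Condition B = 1.5110 − 0.8255 = 0.6855
Condition A has the higher sensitivity.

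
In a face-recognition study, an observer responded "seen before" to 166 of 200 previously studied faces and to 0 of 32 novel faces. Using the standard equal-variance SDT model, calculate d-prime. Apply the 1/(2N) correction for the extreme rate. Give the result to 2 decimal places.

The false-alarm rate is 0/32 = 0, so apply the 1/(2N) correction: FA → 1/(2·32) = 0.01562.
z(H) = z(0.83000) = 0.954
z(FA) = z(0.01562) = -2.154
d' = 0.954 − (-2.154) = 3.108

d-prime = 3.11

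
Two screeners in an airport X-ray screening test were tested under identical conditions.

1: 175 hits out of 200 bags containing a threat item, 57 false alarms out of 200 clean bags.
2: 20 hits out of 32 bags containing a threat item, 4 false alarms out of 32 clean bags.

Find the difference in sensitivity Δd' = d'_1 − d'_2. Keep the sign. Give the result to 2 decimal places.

Δd' = 0.25

1: z(0.8750) = 1.150, z(0.2850) = -0.568, d' = 1.718
2: z(0.6250) = 0.319, z(0.1250) = -1.150, d' = 1.469
Δd' = d'_1 − d'_2 = 1.718 − 1.469 = 0.249
1 has the higher sensitivity.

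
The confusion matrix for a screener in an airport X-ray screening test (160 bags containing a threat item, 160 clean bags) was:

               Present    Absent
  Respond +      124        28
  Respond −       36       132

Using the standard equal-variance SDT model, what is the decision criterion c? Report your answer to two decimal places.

H = 124/160 = 0.7750
FA = 28/160 = 0.1750
z(H) = z(0.7750) = 0.755
z(FA) = z(0.1750) = -0.935
c = −½·[z(H) + z(FA)] = −0.5 × (0.755 + (-0.935)) = 0.090
c > 0: the screener has a conservative response bias.

c = 0.09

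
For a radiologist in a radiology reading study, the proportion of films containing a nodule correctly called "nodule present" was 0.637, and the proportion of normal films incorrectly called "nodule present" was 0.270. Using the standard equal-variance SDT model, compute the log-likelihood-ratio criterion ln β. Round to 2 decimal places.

z(H) = 0.350
z(FA) = -0.613
ln β = −½·[z(H)² − z(FA)²] = −0.5 × (0.123 − 0.376) = 0.1265

ln β = 0.13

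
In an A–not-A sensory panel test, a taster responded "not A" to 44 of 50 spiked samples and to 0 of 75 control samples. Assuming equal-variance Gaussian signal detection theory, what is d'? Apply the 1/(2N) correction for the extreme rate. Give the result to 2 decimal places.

d' = 3.65

The false-alarm rate is 0/75 = 0, so apply the 1/(2N) correction: FA → 1/(2·75) = 0.00667.
z(H) = z(0.88000) = 1.175
z(FA) = z(0.00667) = -2.475
d' = 1.175 − (-2.475) = 3.650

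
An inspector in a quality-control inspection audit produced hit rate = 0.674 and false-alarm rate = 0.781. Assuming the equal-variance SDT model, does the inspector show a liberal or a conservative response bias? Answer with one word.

liberal

z(H) = 0.451, z(FA) = 0.776
c = −½·(z(H) + z(FA)) = -0.6135
c < 0 → liberal criterion (biased toward responding “yes”).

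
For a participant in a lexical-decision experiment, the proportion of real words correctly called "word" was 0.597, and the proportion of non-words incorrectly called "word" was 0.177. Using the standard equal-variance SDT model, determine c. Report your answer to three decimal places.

z(0.597) = 0.2456, z(0.177) = -0.9269
c = −½·[z(H) + z(FA)] = −0.5 × (0.2456 + (-0.9269)) = 0.34065

c = 0.341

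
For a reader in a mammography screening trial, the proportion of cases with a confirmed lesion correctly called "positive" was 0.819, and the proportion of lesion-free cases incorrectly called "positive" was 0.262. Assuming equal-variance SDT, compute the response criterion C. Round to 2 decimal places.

C = -0.14

Φ⁻¹(H) = 0.912
Φ⁻¹(FA) = -0.637
c = −½·[z(H) + z(FA)] = −0.5 × (0.912 + (-0.637)) = -0.1375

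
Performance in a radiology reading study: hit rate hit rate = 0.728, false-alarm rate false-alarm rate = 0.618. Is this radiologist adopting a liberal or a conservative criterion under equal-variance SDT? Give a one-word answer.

liberal

z(H) = 0.607, z(FA) = 0.300
c = −½·(z(H) + z(FA)) = -0.4535
c < 0 → liberal criterion (biased toward responding “yes”).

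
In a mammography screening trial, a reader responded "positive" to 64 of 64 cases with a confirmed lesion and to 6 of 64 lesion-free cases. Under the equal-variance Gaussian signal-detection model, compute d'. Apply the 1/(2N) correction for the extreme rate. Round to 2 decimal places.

The hit rate is 64/64 = 1, so apply the 1/(2N) correction: H → 1 − 1/(2·64) = 0.99219.
z(H) = z(0.99219) = 2.418
z(FA) = z(0.09375) = -1.318
d' = 2.418 − (-1.318) = 3.736

d' = 3.74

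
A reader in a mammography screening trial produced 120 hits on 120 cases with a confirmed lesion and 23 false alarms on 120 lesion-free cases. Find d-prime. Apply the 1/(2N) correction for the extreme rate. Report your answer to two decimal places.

d-prime = 3.51

The hit rate is 120/120 = 1, so apply the 1/(2N) correction: H → 1 − 1/(2·120) = 0.99583.
z(H) = z(0.99583) = 2.638
z(FA) = z(0.19167) = -0.872
d' = 2.638 − (-0.872) = 3.510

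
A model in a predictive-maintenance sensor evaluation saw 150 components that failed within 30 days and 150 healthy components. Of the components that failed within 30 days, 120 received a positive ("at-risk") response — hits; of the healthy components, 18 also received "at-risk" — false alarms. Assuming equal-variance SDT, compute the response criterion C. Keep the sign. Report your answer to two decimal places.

H = 120/150 = 0.8000
FA = 18/150 = 0.1200
z(0.8000) = 0.8416, z(0.1200) = -1.1750
c = −½·[z(H) + z(FA)] = −0.5 × (0.8416 + (-1.1750)) = 0.1667

C = 0.17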